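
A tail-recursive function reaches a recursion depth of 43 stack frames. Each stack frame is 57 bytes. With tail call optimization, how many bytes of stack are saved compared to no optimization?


Without TCO: 43 * 57 = 2451 bytes
With TCO: reuse 1 frame = 57 bytes
Savings = 2451 - 57 = 2394

2394


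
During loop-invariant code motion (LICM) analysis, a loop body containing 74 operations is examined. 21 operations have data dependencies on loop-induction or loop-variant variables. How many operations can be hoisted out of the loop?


Invariant candidates = total - loop-dependent
= 74 - 21 = 53

53


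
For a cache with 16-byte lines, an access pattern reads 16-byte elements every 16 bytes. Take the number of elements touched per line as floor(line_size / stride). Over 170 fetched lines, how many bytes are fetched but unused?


Elements per line = floor(16 / 16) = 1
Bytes used per line = 1 * 16 = 16
Wasted per line = 16 - 16 = 0
Total wasted = 0 * 170 = 0

0


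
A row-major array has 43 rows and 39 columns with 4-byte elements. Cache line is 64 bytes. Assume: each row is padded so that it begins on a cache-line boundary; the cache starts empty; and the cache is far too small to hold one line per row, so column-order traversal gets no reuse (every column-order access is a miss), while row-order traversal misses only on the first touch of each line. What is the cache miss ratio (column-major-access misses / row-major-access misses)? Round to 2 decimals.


Each row occupies 39 * 4 = 156 bytes and starts on a line boundary, so it spans ceil(156 / 64) = 3 cache lines.
Row-major traversal misses (one per line touched): 43 * ceil(39 * 4 / 64) = 129
Column-major traversal misses (no reuse, every access misses): 43 * 39 = 1677
Ratio = 1677 / 129 = 13.0

13.0


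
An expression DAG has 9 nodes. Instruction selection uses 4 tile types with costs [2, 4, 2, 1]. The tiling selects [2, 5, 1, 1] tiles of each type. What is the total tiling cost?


Total cost = sum(count_i * cost_i)
= 2*2 + 5*4 + 1*2 + 1*1
= 27

27


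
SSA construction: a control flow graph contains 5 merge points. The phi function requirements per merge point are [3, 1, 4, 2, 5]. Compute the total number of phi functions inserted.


Total phi functions = sum of phi functions at each join node
= 3 + 1 + 4 + 2 + 5 = 15

15


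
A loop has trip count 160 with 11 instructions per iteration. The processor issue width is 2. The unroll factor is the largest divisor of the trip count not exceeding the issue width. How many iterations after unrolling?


Largest divisor of 160 <= 2 is 2
New iterations = 160 / 2 = 80

80


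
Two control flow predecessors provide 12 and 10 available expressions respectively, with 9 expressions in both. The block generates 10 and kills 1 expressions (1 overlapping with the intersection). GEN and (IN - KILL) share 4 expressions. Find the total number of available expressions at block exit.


IN = intersection of predecessors = 9
IN - KILL = 9 - 1 = 8
|OUT| = |GEN| + |IN - KILL| - |GEN ∩ (IN - KILL)| = 10 + 8 - 4 = 14

14


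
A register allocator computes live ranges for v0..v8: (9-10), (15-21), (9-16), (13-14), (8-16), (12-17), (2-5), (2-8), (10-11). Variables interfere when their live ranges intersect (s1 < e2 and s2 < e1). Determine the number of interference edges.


Check all pairs for overlapping intervals.
Two intervals (s1,e1) and (s2,e2) overlap if s1 < e2 and s2 < e1.
v0 (9-10) vs v1..v8: overlaps v2, v4 -> 2
v1 (15-21) vs v2..v8: overlaps v2, v4, v5 -> 3
v2 (9-16) vs v3..v8: overlaps v3, v4, v5, v8 -> 4
v3 (13-14) vs v4..v8: overlaps v4, v5 -> 2
v4 (8-16) vs v5..v8: overlaps v5, v8 -> 2
v5 (12-17) vs v6..v8: overlaps none -> 0
v6 (2-5) vs v7..v8: overlaps v7 -> 1
v7 (2-8) vs v8: overlaps none -> 0
Total overlapping pairs = 2 + 3 + 4 + 2 + 2 + 0 + 1 + 0 = 14

14


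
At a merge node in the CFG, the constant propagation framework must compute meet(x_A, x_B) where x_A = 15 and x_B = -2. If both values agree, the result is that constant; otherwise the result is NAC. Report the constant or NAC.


Meet operation: if both paths give the same constant, result is that constant; if they differ, result is NAC (not-a-constant).
Path A: 15, Path B: -2 -> differ
Result: not-a-constant -> NAC

NAC


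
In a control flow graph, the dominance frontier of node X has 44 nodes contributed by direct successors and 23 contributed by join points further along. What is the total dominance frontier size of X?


DF(X) = direct successor contributions + join point contributions
= 44 + 23 = 67

67


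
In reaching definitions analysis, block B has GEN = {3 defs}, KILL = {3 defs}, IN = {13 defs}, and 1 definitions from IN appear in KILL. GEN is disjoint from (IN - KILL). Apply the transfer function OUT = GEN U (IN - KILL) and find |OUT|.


IN - KILL: 13 - 1 = 12 surviving definitions
OUT = GEN + surviving = 3 + 12 = 15

15


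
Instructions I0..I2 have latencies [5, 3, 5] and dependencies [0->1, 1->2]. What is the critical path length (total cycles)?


Compute longest path through dependency graph: dist(Ik) = max over predecessors of dist + latency(Ik).
dist(I0) = latency 5 = 5
dist(I1) = dist(I0) + 3 = 5 + 3 = 8
dist(I2) = dist(I1) + 5 = 8 + 5 = 13
Critical path = max dist = 13

13


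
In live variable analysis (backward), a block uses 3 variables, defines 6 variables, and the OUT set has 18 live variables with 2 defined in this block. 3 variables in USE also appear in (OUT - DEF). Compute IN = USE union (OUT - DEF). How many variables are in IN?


OUT - DEF: 18 - 2 = 16
|IN| = |USE| + |OUT - DEF| - |USE ∩ (OUT - DEF)| = 3 + 16 - 3 = 16

16


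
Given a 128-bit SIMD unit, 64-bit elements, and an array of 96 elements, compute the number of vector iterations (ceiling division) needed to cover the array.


Width = 128 / 64 = 2 elements per vector op
Iterations = ceil(96 / 2) = 48

48


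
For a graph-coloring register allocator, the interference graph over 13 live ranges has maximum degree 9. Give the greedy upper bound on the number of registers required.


Greedy coloring never needs more than (max_degree + 1) colors: when coloring a vertex, at most max_degree neighbors are already colored.
Upper bound = 9 + 1 = 10

10


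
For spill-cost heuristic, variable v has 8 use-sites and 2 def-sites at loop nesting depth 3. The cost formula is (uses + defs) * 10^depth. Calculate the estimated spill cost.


uses + defs = 8 + 2 = 10
10^3 = 1000
Spill cost = 10 * 1000 = 10000

10000


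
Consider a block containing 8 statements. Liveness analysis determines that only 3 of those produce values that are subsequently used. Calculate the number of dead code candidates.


Dead code = total statements - live definitions
= 8 - 3 = 5

5


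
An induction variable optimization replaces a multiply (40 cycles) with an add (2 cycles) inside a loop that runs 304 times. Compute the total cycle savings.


Per-iteration saving = 40 - 2 = 38
Total saved = 304 * 38 = 11552

11552


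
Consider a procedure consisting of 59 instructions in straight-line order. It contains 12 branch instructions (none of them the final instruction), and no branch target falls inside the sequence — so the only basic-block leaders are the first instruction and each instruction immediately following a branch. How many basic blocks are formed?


With no in-sequence branch targets, the leaders are the first instruction plus the instruction after each branch.
Number of basic blocks = branches + 1
= 12 + 1 = 13

13


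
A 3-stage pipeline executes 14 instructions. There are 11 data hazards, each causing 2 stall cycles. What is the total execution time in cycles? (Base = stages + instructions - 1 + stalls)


Base cycles = 3 + 14 - 1 = 16
Total stalls = 11 * 2 = 22
Total = 16 + 22 = 38

38


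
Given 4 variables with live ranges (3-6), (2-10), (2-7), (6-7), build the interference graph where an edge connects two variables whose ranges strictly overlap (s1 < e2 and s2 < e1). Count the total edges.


Check all pairs for overlapping intervals.
Two intervals (s1,e1) and (s2,e2) overlap if s1 < e2 and s2 < e1.
v0 (3-6) vs v1..v3: overlaps v1, v2 -> 2
v1 (2-10) vs v2..v3: overlaps v2, v3 -> 2
v2 (2-7) vs v3: overlaps v3 -> 1
Total overlapping pairs = 2 + 2 + 1 = 5

5


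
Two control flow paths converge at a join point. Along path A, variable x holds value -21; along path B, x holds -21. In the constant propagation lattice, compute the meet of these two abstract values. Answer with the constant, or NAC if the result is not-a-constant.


Meet operation: if both paths give the same constant, result is that constant; if they differ, result is NAC (not-a-constant).
Path A: -21, Path B: -21 -> equal
Result: constant -> -21

-21


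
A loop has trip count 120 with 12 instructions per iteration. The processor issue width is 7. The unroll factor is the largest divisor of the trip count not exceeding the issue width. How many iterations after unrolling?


Largest divisor of 120 <= 7 is 6
New iterations = 120 / 6 = 20

20


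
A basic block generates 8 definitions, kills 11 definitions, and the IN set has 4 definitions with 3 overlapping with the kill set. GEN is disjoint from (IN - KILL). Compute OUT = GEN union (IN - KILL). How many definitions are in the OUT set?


IN - KILL: 4 - 3 = 1 surviving definitions
OUT = GEN + surviving = 8 + 1 = 9

9


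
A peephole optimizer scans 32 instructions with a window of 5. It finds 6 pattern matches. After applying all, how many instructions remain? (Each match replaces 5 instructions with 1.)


Each match removes 4 instructions.
Total removed = 6 * 4 = 24
Remaining = 32 - 24 = 8

8


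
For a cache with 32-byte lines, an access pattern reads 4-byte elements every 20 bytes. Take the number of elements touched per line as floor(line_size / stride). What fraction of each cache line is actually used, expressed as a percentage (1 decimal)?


Elements per cache line = floor(32 / 20) = 1
Bytes used = 1 * 4 = 4
Utilization = 4 / 32 * 100 = 12.5%

12.5


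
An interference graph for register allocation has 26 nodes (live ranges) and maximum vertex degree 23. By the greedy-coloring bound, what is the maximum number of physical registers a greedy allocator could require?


Greedy coloring never needs more than (max_degree + 1) colors: when coloring a vertex, at most max_degree neighbors are already colored.
Upper bound = 23 + 1 = 24

24


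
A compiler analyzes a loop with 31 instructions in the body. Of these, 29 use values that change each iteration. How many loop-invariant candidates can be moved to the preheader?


Invariant candidates = total - loop-dependent
= 31 - 29 = 2

2


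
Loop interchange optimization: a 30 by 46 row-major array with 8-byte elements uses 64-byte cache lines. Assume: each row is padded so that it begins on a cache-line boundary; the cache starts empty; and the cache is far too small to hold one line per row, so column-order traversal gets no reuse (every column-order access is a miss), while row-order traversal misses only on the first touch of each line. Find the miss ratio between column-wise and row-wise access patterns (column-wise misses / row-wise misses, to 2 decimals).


Each row occupies 46 * 8 = 368 bytes and starts on a line boundary, so it spans ceil(368 / 64) = 6 cache lines.
Row-major traversal misses (one per line touched): 30 * ceil(46 * 8 / 64) = 180
Column-major traversal misses (no reuse, every access misses): 30 * 46 = 1380
Ratio = 1380 / 180 = 7.67

7.67


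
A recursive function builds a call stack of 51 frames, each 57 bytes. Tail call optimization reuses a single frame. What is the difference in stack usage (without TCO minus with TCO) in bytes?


Without TCO: 51 * 57 = 2907 bytes
With TCO: reuse 1 frame = 57 bytes
Savings = 2907 - 57 = 2850

2850


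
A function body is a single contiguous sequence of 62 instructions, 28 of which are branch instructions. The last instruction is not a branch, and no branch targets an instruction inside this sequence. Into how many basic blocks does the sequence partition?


With no in-sequence branch targets, the leaders are the first instruction plus the instruction after each branch.
Number of basic blocks = branches + 1
= 28 + 1 = 29

29


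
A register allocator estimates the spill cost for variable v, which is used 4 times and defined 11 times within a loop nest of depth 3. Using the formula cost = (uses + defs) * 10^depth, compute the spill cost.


uses + defs = 4 + 11 = 15
10^3 = 1000
Spill cost = 15 * 1000 = 15000

15000


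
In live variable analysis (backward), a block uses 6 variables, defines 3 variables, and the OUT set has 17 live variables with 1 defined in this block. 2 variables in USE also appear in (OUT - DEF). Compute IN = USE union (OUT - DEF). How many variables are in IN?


OUT - DEF: 17 - 1 = 16
|IN| = |USE| + |OUT - DEF| - |USE ∩ (OUT - DEF)| = 6 + 16 - 2 = 20

20


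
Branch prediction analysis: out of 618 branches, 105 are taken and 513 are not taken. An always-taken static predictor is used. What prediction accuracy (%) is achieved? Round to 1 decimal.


Predictor: always-taken
Correct predictions = 105
Accuracy = 105 / 618 * 100 = 17.0%

17.0


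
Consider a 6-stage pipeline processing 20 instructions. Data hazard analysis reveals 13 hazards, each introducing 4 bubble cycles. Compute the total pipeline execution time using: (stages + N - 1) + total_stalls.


Base cycles = 6 + 20 - 1 = 25
Total stalls = 13 * 4 = 52
Total = 25 + 52 = 77

77


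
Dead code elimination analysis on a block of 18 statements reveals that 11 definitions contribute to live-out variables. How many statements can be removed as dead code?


Dead code = total statements - live definitions
= 18 - 11 = 7

7


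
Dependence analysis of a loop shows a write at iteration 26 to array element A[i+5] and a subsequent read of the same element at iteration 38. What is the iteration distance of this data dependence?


Distance = read iteration - write iteration
= 38 - 26 = 12

12


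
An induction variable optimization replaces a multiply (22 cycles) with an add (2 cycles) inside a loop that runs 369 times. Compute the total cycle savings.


Per-iteration saving = 22 - 2 = 20
Total saved = 369 * 20 = 7380

7380


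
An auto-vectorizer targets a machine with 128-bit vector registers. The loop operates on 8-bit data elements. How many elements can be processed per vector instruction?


Width = SIMD bits / data type bits
= 128 / 8 = 16

16


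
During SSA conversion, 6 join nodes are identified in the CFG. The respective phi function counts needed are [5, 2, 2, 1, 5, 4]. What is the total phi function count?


Total phi functions = sum of phi functions at each join node
= 5 + 2 + 2 + 1 + 5 + 4 = 19

19


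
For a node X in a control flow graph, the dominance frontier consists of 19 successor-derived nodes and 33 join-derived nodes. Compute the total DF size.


DF(X) = direct successor contributions + join point contributions
= 19 + 33 = 52

52


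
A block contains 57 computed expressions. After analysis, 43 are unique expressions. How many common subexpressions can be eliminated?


CSE count = total expressions - unique expressions
= 57 - 43 = 14

14


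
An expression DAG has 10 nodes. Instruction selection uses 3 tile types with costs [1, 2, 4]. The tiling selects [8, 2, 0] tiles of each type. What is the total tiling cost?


Total cost = sum(count_i * cost_i)
= 8*1 + 2*2 + 0*4
= 12

12


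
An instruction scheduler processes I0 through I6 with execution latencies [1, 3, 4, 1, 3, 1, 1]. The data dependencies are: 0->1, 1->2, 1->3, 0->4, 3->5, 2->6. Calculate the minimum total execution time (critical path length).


Compute longest path through dependency graph: dist(Ik) = max over predecessors of dist + latency(Ik).
dist(I0) = latency 1 = 1
dist(I1) = dist(I0) + 3 = 1 + 3 = 4
dist(I2) = dist(I1) + 4 = 4 + 4 = 8
dist(I3) = dist(I1) + 1 = 4 + 1 = 5
dist(I4) = dist(I0) + 3 = 1 + 3 = 4
dist(I5) = dist(I3) + 1 = 5 + 1 = 6
dist(I6) = dist(I2) + 1 = 8 + 1 = 9
Critical path = max dist = 9

9


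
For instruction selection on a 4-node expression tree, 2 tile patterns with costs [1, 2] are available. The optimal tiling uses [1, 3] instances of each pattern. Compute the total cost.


Total cost = sum(count_i * cost_i)
= 1*1 + 3*2
= 7

7


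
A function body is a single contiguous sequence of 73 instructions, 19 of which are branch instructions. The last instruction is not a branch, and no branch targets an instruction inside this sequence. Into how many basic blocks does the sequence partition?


With no in-sequence branch targets, the leaders are the first instruction plus the instruction after each branch.
Number of basic blocks = branches + 1
= 19 + 1 = 20

20


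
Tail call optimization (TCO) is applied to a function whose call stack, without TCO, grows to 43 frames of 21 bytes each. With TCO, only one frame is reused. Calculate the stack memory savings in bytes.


Without TCO: 43 * 21 = 903 bytes
With TCO: reuse 1 frame = 21 bytes
Savings = 903 - 21 = 882

882


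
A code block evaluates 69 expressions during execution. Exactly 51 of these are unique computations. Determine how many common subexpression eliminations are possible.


CSE count = total expressions - unique expressions
= 69 - 51 = 18

18


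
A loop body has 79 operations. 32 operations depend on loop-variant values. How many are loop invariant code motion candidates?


Invariant candidates = total - loop-dependent
= 79 - 32 = 47

47


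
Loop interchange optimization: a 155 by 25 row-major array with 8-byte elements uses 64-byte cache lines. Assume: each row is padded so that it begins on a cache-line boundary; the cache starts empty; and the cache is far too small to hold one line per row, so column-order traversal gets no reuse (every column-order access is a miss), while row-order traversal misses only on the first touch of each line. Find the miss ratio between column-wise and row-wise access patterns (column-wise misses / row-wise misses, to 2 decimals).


Each row occupies 25 * 8 = 200 bytes and starts on a line boundary, so it spans ceil(200 / 64) = 4 cache lines.
Row-major traversal misses (one per line touched): 155 * ceil(25 * 8 / 64) = 620
Column-major traversal misses (no reuse, every access misses): 155 * 25 = 3875
Ratio = 3875 / 620 = 6.25

6.25


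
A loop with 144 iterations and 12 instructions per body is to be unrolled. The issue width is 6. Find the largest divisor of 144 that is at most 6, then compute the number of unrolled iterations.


Largest divisor of 144 <= 6 is 6
New iterations = 144 / 6 = 24

24


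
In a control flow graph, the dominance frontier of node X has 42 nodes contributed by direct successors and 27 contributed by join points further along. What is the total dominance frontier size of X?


DF(X) = direct successor contributions + join point contributions
= 42 + 27 = 69

69


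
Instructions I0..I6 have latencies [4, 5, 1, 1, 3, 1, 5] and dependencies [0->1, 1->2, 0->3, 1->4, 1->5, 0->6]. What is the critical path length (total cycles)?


Compute longest path through dependency graph: dist(Ik) = max over predecessors of dist + latency(Ik).
dist(I0) = latency 4 = 4
dist(I1) = dist(I0) + 5 = 4 + 5 = 9
dist(I2) = dist(I1) + 1 = 9 + 1 = 10
dist(I3) = dist(I0) + 1 = 4 + 1 = 5
dist(I4) = dist(I1) + 3 = 9 + 3 = 12
dist(I5) = dist(I1) + 1 = 9 + 1 = 10
dist(I6) = dist(I0) + 5 = 4 + 5 = 9
Critical path = max dist = 12

12


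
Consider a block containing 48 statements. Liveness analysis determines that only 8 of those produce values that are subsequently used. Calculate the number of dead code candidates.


Dead code = total statements - live definitions
= 48 - 8 = 40

40


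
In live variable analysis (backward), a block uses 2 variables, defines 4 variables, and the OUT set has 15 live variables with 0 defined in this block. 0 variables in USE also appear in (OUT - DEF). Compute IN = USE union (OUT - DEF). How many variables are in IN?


OUT - DEF: 15 - 0 = 15
|IN| = |USE| + |OUT - DEF| - |USE ∩ (OUT - DEF)| = 2 + 15 - 0 = 17

17


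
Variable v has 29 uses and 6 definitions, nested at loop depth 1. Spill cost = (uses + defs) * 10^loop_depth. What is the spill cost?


uses + defs = 29 + 6 = 35
10^1 = 10
Spill cost = 35 * 10 = 350

350


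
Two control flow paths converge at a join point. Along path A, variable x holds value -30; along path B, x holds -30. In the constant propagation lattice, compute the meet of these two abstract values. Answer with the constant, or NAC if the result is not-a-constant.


Meet operation: if both paths give the same constant, result is that constant; if they differ, result is NAC (not-a-constant).
Path A: -30, Path B: -30 -> equal
Result: constant -> -30

-30


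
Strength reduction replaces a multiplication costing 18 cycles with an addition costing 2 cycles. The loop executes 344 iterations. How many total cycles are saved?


Per-iteration saving = 18 - 2 = 16
Total saved = 344 * 16 = 5504

5504


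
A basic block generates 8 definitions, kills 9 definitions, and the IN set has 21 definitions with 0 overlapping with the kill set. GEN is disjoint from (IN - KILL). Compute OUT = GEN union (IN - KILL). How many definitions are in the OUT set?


IN - KILL: 21 - 0 = 21 surviving definitions
OUT = GEN + surviving = 8 + 21 = 29

29


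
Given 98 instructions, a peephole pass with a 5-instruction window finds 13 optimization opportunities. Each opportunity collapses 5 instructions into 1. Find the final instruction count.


Each match removes 4 instructions.
Total removed = 13 * 4 = 52
Remaining = 98 - 52 = 46

46


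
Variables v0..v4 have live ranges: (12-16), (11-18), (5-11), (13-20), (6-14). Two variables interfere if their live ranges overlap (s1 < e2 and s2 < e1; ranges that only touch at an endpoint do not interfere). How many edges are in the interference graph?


Check all pairs for overlapping intervals.
Two intervals (s1,e1) and (s2,e2) overlap if s1 < e2 and s2 < e1.
v0 (12-16) vs v1..v4: overlaps v1, v3, v4 -> 3
v1 (11-18) vs v2..v4: overlaps v3, v4 -> 2
v2 (5-11) vs v3..v4: overlaps v4 -> 1
v3 (13-20) vs v4: overlaps v4 -> 1
Total overlapping pairs = 3 + 2 + 1 + 1 = 7

7


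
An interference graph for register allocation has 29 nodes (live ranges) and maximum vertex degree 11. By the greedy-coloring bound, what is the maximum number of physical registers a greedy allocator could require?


Greedy coloring never needs more than (max_degree + 1) colors: when coloring a vertex, at most max_degree neighbors are already colored.
Upper bound = 11 + 1 = 12

12


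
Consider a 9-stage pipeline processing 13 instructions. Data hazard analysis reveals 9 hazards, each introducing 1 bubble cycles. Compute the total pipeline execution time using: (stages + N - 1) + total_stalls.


Base cycles = 9 + 13 - 1 = 21
Total stalls = 9 * 1 = 9
Total = 21 + 9 = 30

30


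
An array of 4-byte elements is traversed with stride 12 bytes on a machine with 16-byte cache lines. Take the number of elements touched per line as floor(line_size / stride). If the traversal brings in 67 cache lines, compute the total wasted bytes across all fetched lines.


Elements per line = floor(16 / 12) = 1
Bytes used per line = 1 * 4 = 4
Wasted per line = 16 - 4 = 12
Total wasted = 12 * 67 = 804

804


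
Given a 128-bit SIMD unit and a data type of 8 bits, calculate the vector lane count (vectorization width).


Width = SIMD bits / data type bits
= 128 / 8 = 16

16


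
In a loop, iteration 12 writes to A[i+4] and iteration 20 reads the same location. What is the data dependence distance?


Distance = read iteration - write iteration
= 20 - 12 = 8

8


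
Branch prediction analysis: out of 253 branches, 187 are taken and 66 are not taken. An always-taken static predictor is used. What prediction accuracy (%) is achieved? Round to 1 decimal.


Predictor: always-taken
Correct predictions = 187
Accuracy = 187 / 253 * 100 = 73.9%

73.9


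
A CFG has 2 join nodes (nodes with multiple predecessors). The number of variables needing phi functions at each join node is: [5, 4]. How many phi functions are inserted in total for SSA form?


Total phi functions = sum of phi functions at each join node
= 5 + 4 = 9

9


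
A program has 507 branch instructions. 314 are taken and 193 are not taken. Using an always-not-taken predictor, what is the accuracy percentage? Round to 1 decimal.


Predictor: always-not-taken
Correct predictions = 193
Accuracy = 193 / 507 * 100 = 38.1%

38.1


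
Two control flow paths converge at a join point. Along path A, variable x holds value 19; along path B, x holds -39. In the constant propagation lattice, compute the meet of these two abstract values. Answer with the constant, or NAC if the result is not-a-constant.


Meet operation: if both paths give the same constant, result is that constant; if they differ, result is NAC (not-a-constant).
Path A: 19, Path B: -39 -> differ
Result: not-a-constant -> NAC

NAC


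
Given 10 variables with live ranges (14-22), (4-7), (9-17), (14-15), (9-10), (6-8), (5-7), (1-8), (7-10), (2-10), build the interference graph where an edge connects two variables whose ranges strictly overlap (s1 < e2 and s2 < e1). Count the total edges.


Check all pairs for overlapping intervals.
Two intervals (s1,e1) and (s2,e2) overlap if s1 < e2 and s2 < e1.
v0 (14-22) vs v1..v9: overlaps v2, v3 -> 2
v1 (4-7) vs v2..v9: overlaps v5, v6, v7, v9 -> 4
v2 (9-17) vs v3..v9: overlaps v3, v4, v8, v9 -> 4
v3 (14-15) vs v4..v9: overlaps none -> 0
v4 (9-10) vs v5..v9: overlaps v8, v9 -> 2
v5 (6-8) vs v6..v9: overlaps v6, v7, v8, v9 -> 4
v6 (5-7) vs v7..v9: overlaps v7, v9 -> 2
v7 (1-8) vs v8..v9: overlaps v8, v9 -> 2
v8 (7-10) vs v9: overlaps v9 -> 1
Total overlapping pairs = 2 + 4 + 4 + 0 + 2 + 4 + 2 + 2 + 1 = 21

21


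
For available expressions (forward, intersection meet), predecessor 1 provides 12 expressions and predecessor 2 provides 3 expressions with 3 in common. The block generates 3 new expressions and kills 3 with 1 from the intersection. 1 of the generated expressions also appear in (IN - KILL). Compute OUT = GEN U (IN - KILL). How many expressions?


IN = intersection of predecessors = 3
IN - KILL = 3 - 1 = 2
|OUT| = |GEN| + |IN - KILL| - |GEN ∩ (IN - KILL)| = 3 + 2 - 1 = 4

4


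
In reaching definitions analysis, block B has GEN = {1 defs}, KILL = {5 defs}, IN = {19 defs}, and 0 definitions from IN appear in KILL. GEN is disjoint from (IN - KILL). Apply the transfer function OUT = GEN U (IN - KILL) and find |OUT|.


IN - KILL: 19 - 0 = 19 surviving definitions
OUT = GEN + surviving = 1 + 19 = 20

20


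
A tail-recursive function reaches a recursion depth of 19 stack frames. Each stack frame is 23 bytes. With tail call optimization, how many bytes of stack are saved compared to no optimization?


Without TCO: 19 * 23 = 437 bytes
With TCO: reuse 1 frame = 23 bytes
Savings = 437 - 23 = 414

414


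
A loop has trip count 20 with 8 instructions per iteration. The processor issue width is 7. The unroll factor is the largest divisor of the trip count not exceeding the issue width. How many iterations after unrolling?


Largest divisor of 20 <= 7 is 5
New iterations = 20 / 5 = 4

4


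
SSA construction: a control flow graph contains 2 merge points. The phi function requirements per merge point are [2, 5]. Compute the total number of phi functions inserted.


Total phi functions = sum of phi functions at each join node
= 2 + 5 = 7

7


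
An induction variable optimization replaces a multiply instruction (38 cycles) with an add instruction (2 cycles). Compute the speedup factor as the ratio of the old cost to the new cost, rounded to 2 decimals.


Ratio = mult_cost / add_cost = 38 / 2 = 19.0

19.0


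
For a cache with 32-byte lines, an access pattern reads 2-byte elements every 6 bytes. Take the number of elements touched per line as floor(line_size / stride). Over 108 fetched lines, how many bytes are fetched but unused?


Elements per line = floor(32 / 6) = 5
Bytes used per line = 5 * 2 = 10
Wasted per line = 32 - 10 = 22
Total wasted = 22 * 108 = 2376

2376


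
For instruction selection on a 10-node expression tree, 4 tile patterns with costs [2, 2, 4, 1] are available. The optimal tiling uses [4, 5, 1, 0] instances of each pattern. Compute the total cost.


Total cost = sum(count_i * cost_i)
= 4*2 + 5*2 + 1*4 + 0*1
= 22

22


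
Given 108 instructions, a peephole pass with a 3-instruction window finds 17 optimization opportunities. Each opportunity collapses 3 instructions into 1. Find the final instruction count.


Each match removes 2 instructions.
Total removed = 17 * 2 = 34
Remaining = 108 - 34 = 74

74


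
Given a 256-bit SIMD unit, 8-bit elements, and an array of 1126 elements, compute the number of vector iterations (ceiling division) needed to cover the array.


Width = 256 / 8 = 32 elements per vector op
Iterations = ceil(1126 / 32) = 36

36


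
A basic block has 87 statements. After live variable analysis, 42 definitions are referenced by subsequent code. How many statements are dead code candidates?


Dead code = total statements - live definitions
= 87 - 42 = 45

45


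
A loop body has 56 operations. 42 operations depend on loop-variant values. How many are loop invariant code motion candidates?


Invariant candidates = total - loop-dependent
= 56 - 42 = 14

14


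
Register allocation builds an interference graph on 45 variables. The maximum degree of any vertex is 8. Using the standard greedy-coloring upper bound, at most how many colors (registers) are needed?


Greedy coloring never needs more than (max_degree + 1) colors: when coloring a vertex, at most max_degree neighbors are already colored.
Upper bound = 8 + 1 = 9

9


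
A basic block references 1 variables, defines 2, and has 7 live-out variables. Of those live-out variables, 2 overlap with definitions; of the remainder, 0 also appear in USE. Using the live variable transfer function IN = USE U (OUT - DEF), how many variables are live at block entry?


OUT - DEF: 7 - 2 = 5
|IN| = |USE| + |OUT - DEF| - |USE ∩ (OUT - DEF)| = 1 + 5 - 0 = 6

6


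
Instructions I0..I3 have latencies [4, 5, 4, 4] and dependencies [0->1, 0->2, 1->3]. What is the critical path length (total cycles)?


Compute longest path through dependency graph: dist(Ik) = max over predecessors of dist + latency(Ik).
dist(I0) = latency 4 = 4
dist(I1) = dist(I0) + 5 = 4 + 5 = 9
dist(I2) = dist(I0) + 4 = 4 + 4 = 8
dist(I3) = dist(I1) + 4 = 9 + 4 = 13
Critical path = max dist = 13

13


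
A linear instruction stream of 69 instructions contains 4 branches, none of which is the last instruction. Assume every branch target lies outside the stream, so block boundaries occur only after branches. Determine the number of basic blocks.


With no in-sequence branch targets, the leaders are the first instruction plus the instruction after each branch.
Number of basic blocks = branches + 1
= 4 + 1 = 5

5


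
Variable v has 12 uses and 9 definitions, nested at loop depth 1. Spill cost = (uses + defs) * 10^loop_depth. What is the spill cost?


uses + defs = 12 + 9 = 21
10^1 = 10
Spill cost = 21 * 10 = 210

210


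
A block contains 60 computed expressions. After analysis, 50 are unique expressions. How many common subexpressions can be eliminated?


CSE count = total expressions - unique expressions
= 60 - 50 = 10

10


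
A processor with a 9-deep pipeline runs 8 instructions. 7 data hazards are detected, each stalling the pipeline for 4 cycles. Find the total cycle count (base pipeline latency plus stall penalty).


Base cycles = 9 + 8 - 1 = 16
Total stalls = 7 * 4 = 28
Total = 16 + 28 = 44

44


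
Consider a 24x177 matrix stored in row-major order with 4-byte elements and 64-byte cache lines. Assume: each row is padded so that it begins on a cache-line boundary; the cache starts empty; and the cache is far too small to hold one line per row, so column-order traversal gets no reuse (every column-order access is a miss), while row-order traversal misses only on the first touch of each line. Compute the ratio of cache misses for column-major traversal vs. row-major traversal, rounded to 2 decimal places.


Each row occupies 177 * 4 = 708 bytes and starts on a line boundary, so it spans ceil(708 / 64) = 12 cache lines.
Row-major traversal misses (one per line touched): 24 * ceil(177 * 4 / 64) = 288
Column-major traversal misses (no reuse, every access misses): 24 * 177 = 4248
Ratio = 4248 / 288 = 14.75

14.75


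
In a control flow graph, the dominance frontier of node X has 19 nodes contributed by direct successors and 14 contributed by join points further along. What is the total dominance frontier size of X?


DF(X) = direct successor contributions + join point contributions
= 19 + 14 = 33

33


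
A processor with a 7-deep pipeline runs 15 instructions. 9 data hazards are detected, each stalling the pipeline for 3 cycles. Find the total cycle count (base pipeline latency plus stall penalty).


Base cycles = 7 + 15 - 1 = 21
Total stalls = 9 * 3 = 27
Total = 21 + 27 = 48

48


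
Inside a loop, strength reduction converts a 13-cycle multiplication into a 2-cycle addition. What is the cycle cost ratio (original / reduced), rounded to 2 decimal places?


Ratio = mult_cost / add_cost = 13 / 2 = 6.5

6.5


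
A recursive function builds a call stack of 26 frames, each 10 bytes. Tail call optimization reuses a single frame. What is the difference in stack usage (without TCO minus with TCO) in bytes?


Without TCO: 26 * 10 = 260 bytes
With TCO: reuse 1 frame = 10 bytes
Savings = 260 - 10 = 250

250


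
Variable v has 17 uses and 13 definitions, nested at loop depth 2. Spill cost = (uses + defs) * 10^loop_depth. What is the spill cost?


uses + defs = 17 + 13 = 30
10^2 = 100
Spill cost = 30 * 100 = 3000

3000


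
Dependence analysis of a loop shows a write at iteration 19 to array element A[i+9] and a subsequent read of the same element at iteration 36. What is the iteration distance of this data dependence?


Distance = read iteration - write iteration
= 36 - 19 = 17

17


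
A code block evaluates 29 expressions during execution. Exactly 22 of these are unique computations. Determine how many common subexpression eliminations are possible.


CSE count = total expressions - unique expressions
= 29 - 22 = 7

7


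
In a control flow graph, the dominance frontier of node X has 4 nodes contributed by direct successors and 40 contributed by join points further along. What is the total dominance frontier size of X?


DF(X) = direct successor contributions + join point contributions
= 4 + 40 = 44

44


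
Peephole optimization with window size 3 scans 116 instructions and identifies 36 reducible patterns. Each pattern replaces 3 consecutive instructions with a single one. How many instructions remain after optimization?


Each match removes 2 instructions.
Total removed = 36 * 2 = 72
Remaining = 116 - 72 = 44

44


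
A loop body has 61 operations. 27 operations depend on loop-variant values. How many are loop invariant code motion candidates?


Invariant candidates = total - loop-dependent
= 61 - 27 = 34

34


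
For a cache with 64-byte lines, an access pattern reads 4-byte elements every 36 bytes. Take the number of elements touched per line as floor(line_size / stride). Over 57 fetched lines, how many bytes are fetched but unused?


Elements per line = floor(64 / 36) = 1
Bytes used per line = 1 * 4 = 4
Wasted per line = 64 - 4 = 60
Total wasted = 60 * 57 = 3420

3420


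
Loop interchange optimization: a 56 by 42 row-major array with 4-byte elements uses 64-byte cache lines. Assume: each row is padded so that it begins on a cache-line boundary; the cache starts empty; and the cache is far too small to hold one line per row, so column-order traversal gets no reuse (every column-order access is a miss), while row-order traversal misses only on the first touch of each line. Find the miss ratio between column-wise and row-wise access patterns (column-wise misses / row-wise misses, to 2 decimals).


Each row occupies 42 * 4 = 168 bytes and starts on a line boundary, so it spans ceil(168 / 64) = 3 cache lines.
Row-major traversal misses (one per line touched): 56 * ceil(42 * 4 / 64) = 168
Column-major traversal misses (no reuse, every access misses): 56 * 42 = 2352
Ratio = 2352 / 168 = 14.0

14.0


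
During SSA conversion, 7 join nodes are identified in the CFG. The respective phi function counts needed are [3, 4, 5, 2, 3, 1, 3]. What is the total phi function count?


Total phi functions = sum of phi functions at each join node
= 3 + 4 + 5 + 2 + 3 + 1 + 3 = 21

21


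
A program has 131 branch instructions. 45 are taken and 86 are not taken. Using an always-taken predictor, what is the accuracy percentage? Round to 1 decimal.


Predictor: always-taken
Correct predictions = 45
Accuracy = 45 / 131 * 100 = 34.4%

34.4


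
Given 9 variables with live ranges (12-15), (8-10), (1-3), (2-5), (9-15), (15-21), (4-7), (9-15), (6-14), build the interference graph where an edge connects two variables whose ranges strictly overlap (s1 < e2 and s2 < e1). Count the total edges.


Check all pairs for overlapping intervals.
Two intervals (s1,e1) and (s2,e2) overlap if s1 < e2 and s2 < e1.
v0 (12-15) vs v1..v8: overlaps v4, v7, v8 -> 3
v1 (8-10) vs v2..v8: overlaps v4, v7, v8 -> 3
v2 (1-3) vs v3..v8: overlaps v3 -> 1
v3 (2-5) vs v4..v8: overlaps v6 -> 1
v4 (9-15) vs v5..v8: overlaps v7, v8 -> 2
v5 (15-21) vs v6..v8: overlaps none -> 0
v6 (4-7) vs v7..v8: overlaps v8 -> 1
v7 (9-15) vs v8: overlaps v8 -> 1
Total overlapping pairs = 3 + 3 + 1 + 1 + 2 + 0 + 1 + 1 = 12

12


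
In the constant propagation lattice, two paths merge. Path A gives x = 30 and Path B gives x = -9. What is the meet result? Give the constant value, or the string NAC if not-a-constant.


Meet operation: if both paths give the same constant, result is that constant; if they differ, result is NAC (not-a-constant).
Path A: 30, Path B: -9 -> differ
Result: not-a-constant -> NAC

NAC


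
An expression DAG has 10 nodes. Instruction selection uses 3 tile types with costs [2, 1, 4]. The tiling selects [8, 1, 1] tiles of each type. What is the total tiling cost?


Total cost = sum(count_i * cost_i)
= 8*2 + 1*1 + 1*4
= 21

21


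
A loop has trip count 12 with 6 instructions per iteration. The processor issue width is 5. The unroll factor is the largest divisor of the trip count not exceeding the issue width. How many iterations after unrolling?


Largest divisor of 12 <= 5 is 4
New iterations = 12 / 4 = 3

3


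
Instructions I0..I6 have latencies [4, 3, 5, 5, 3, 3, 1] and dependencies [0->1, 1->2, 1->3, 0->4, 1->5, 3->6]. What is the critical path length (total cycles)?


Compute longest path through dependency graph: dist(Ik) = max over predecessors of dist + latency(Ik).
dist(I0) = latency 4 = 4
dist(I1) = dist(I0) + 3 = 4 + 3 = 7
dist(I2) = dist(I1) + 5 = 7 + 5 = 12
dist(I3) = dist(I1) + 5 = 7 + 5 = 12
dist(I4) = dist(I0) + 3 = 4 + 3 = 7
dist(I5) = dist(I1) + 3 = 7 + 3 = 10
dist(I6) = dist(I3) + 1 = 12 + 1 = 13
Critical path = max dist = 13

13


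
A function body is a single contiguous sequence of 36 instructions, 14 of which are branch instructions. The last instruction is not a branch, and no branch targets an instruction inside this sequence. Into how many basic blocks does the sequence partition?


With no in-sequence branch targets, the leaders are the first instruction plus the instruction after each branch.
Number of basic blocks = branches + 1
= 14 + 1 = 15

15


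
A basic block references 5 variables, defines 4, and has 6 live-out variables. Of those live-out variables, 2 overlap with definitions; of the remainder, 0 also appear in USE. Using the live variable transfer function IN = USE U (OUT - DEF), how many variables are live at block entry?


OUT - DEF: 6 - 2 = 4
|IN| = |USE| + |OUT - DEF| - |USE ∩ (OUT - DEF)| = 5 + 4 - 0 = 9

9
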